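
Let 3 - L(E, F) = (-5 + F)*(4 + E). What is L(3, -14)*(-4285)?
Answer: -582760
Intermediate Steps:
L(E, F) = 3 - (-5 + F)*(4 + E)
L(3, -14)*(-4285) = (23 - 4*(-14) + 5*3 - 1*3*(-14))*(-4285) = (23 + 56 + 15 + 42)*(-4285) = 136*(-4285) = -582760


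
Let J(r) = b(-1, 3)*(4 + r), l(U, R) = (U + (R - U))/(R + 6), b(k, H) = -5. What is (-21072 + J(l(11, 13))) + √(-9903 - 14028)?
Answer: -400813/19 + 3*I*√2659 ≈ -21095.0 + 154.7*I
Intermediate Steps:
l(U, R) = R/(6 + R)
J(r) = -20 - 5*r (J(r) = -5*(4 + r) = -20 - 5*r)
(-21072 + J(l(11, 13))) + √(-9903 - 14028) = (-21072 + (-20 - 65/(6 + 13))) + √(-9903 - 14028) = (-21072 + (-20 - 65/19)) + √(-23931) = (-21072 + (-20 - 65/19)) + 3*I*√2659 = (-21072 - 445/19) + 3*I*√2659 = -400813/19 + 3*I*√2659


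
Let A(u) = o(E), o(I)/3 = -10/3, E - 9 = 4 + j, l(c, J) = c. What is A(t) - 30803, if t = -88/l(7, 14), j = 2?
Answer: -30813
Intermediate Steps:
E = 15 (E = 9 + (4 + 2) = 9 + 6 = 15)
o(I) = -10 (o(I) = 3*(-10/3) = -10)
t = -88/7 ≈ -12.571
A(u) = -10
A(t) - 30803 = -10 - 30803 = -30813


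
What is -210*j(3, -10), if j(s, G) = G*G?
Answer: -21000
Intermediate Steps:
j(s, G) = G²
-210*j(3, -10) = -210*(-10)² = -210*100 = -21000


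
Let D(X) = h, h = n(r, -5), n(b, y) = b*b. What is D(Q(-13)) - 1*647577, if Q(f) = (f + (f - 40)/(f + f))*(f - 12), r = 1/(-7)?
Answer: -31731272/49 ≈ -6.4758e+5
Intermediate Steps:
r = -1/7 ≈ -0.14286
Q(f) = (-12 + f)*(f + (-40 + f)/(2*f)) (Q(f) = (f + (-40 + f)/((2*f)))*(-12 + f) = (f + (-40 + f)*(1/(2*f)))*(-12 + f) = (f + (-40 + f)/(2*f))*(-12 + f) = (-12 + f)*(f + (-40 + f)/(2*f)))
n(b, y) = b**2
h = 1/49 (h = (-1/7)**2 = 1/49 ≈ 0.020408)
D(X) = 1/49
D(Q(-13)) - 1*647577 = 1/49 - 1*647577 = 1/49 - 647577 = -31731272/49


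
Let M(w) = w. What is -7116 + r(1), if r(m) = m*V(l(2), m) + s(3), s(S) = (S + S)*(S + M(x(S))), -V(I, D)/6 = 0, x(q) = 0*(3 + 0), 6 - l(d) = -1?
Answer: -7098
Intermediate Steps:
l(d) = 7 (l(d) = 6 - 1*(-1) = 6 + 1 = 7)
x(q) = 0 (x(q) = 0*3 = 0)
V(I, D) = 0 (V(I, D) = -6*0 = 0)
s(S) = 2*S² (s(S) = (S + S)*(S + 0) = (2*S)*S = 2*S²)
r(m) = 18 (r(m) = m*0 + 2*3² = 0 + 2*9 = 0 + 18 = 18)
-7116 + r(1) = -7116 + 18 = -7098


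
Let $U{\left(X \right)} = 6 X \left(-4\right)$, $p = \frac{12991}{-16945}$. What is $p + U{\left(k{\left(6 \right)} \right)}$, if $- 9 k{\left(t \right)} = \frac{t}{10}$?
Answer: $\frac{14121}{16945} \approx 0.83334$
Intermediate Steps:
$k{\left(t \right)} = - \frac{t}{90}$ ($k{\left(t \right)} = - \frac{t \frac{1}{10}}{9} = - \frac{\frac{1}{10} t}{9} = - \frac{t}{90}$)
$p = - \frac{12991}{16945}$ ($p = 12991 \left(- \frac{1}{16945}\right) = - \frac{12991}{16945} \approx -0.76666$)
$U{\left(X \right)} = - 24 X$
$p + U{\left(k{\left(6 \right)} \right)} = - \frac{12991}{16945} - 24 \left(\left(- \frac{1}{90}\right) 6\right) = - \frac{12991}{16945} - - \frac{8}{5} = - \frac{12991}{16945} + \frac{8}{5} = \frac{14121}{16945}$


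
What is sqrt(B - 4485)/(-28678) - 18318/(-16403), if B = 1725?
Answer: 18318/16403 - I*sqrt(690)/14339 ≈ 1.1167 - 0.0018319*I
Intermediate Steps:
sqrt(B - 4485)/(-28678) - 18318/(-16403) = sqrt(1725 - 4485)/(-28678) - 18318/(-16403) = sqrt(-2760)*(-1/28678) - 18318*(-1/16403) = (2*I*sqrt(690))*(-1/28678) + 18318/16403 = -I*sqrt(690)/14339 + 18318/16403 = 18318/16403 - I*sqrt(690)/14339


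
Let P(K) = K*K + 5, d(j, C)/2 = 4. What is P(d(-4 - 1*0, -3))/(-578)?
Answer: -69/578 ≈ -0.11938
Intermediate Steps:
d(j, C) = 8 (d(j, C) = 2*4 = 8)
P(K) = 5 + K**2 (P(K) = K**2 + 5 = 5 + K**2)
P(d(-4 - 1*0, -3))/(-578) = (5 + 8**2)/(-578) = (5 + 64)*(-1/578) = 69*(-1/578) = -69/578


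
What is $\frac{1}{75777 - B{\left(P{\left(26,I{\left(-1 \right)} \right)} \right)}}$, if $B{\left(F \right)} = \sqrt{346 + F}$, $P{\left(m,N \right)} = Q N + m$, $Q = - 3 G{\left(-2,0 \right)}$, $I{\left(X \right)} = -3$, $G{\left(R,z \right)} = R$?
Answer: $\frac{25259}{1914051125} + \frac{\sqrt{354}}{5742153375} \approx 1.32 \cdot 10^{-5}$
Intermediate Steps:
$Q = 6$ ($Q = \left(-3\right) \left(-2\right) = 6$)
$P{\left(m,N \right)} = m + 6 N$ ($P{\left(m,N \right)} = 6 N + m = m + 6 N$)
$\frac{1}{75777 - B{\left(P{\left(26,I{\left(-1 \right)} \right)} \right)}} = \frac{1}{75777 - \sqrt{346 + \left(26 + 6 \left(-3\right)\right)}} = \frac{1}{75777 - \sqrt{346 + \left(26 - 18\right)}} = \frac{1}{75777 - \sqrt{346 + 8}} = \frac{1}{75777 - \sqrt{354}}$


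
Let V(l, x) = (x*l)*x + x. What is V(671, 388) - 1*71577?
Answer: 100943835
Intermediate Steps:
V(l, x) = x + l*x² (V(l, x) = (l*x)*x + x = l*x² + x = x + l*x²)
V(671, 388) - 1*71577 = 388*(1 + 671*388) - 1*71577 = 388*(1 + 260348) - 71577 = 388*260349 - 71577 = 101015412 - 71577 = 100943835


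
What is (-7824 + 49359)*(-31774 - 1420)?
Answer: -1378712790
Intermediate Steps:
(-7824 + 49359)*(-31774 - 1420) = 41535*(-33194) = -1378712790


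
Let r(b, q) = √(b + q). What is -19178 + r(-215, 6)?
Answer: -19178 + I*√209 ≈ -19178.0 + 14.457*I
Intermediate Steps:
-19178 + r(-215, 6) = -19178 + √(-215 + 6) = -19178 + √(-209) = -19178 + I*√209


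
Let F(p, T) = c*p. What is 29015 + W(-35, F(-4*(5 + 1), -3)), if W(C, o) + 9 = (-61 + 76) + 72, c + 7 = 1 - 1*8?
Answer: 29093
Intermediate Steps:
c = -14 (c = -7 + (1 - 1*8) = -7 + (1 - 8) = -7 - 7 = -14)
F(p, T) = -14*p
W(C, o) = 78 (W(C, o) = -9 + ((-61 + 76) + 72) = -9 + (15 + 72) = -9 + 87 = 78)
29015 + W(-35, F(-4*(5 + 1), -3)) = 29015 + 78 = 29093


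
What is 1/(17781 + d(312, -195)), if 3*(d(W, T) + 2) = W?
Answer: 1/17883 ≈ 5.5919e-5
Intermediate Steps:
d(W, T) = -2 + W/3
1/(17781 + d(312, -195)) = 1/(17781 + (-2 + (⅓)*312)) = 1/(17781 + (-2 + 104)) = 1/(17781 + 102) = 1/17883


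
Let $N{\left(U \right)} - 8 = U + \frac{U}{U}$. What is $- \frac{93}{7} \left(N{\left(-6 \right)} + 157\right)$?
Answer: $- \frac{14880}{7} \approx -2125.7$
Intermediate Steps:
$N{\left(U \right)} = 9 + U$ ($N{\left(U \right)} = 8 + \left(U + \frac{U}{U}\right) = 8 + \left(U + 1\right) = 8 + \left(1 + U\right) = 9 + U$)
$- \frac{93}{7} \left(N{\left(-6 \right)} + 157\right) = - \frac{93}{7} \left(\left(9 - 6\right) + 157\right) = \left(-93\right) \frac{1}{7} \left(3 + 157\right) = \left(- \frac{93}{7}\right) 160 = - \frac{14880}{7}$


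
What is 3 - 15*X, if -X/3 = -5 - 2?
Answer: -312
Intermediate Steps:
X = 21 (X = -3*(-5 - 2) = -3*(-7) = 21)
3 - 15*X = 3 - 15*21 = 3 - 315 = -312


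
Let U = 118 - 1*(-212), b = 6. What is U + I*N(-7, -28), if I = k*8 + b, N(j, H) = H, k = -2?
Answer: 610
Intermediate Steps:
U = 330 (U = 118 + 212 = 330)
I = -10 (I = -2*8 + 6 = -16 + 6 = -10)
U + I*N(-7, -28) = 330 - 10*(-28) = 330 + 280 = 610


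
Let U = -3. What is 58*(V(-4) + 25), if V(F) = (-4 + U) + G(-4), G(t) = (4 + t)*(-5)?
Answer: 1044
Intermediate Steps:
G(t) = -20 - 5*t
V(F) = -7 (V(F) = (-4 - 3) + (-20 - 5*(-4)) = -7 + (-20 + 20) = -7 + 0 = -7)
58*(V(-4) + 25) = 58*(-7 + 25) = 58*18 = 1044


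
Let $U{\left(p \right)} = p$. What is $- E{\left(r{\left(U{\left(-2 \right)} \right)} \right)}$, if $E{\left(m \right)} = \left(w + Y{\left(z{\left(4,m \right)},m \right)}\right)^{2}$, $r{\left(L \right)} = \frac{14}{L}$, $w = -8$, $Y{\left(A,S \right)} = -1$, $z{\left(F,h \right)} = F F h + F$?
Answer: $-81$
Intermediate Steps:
$z{\left(F,h \right)} = F + h F^{2}$ ($z{\left(F,h \right)} = F^{2} h + F = h F^{2} + F = F + h F^{2}$)
$E{\left(m \right)} = 81$ ($E{\left(m \right)} = \left(-8 - 1\right)^{2} = \left(-9\right)^{2} = 81$)
$- E{\left(r{\left(U{\left(-2 \right)} \right)} \right)} = \left(-1\right) 81 = -81$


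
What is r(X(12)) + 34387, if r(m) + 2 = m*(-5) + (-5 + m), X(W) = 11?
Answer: 34336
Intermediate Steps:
r(m) = -7 - 4*m (r(m) = -2 + (m*(-5) + (-5 + m)) = -2 + (-5*m + (-5 + m)) = -2 + (-5 - 4*m) = -7 - 4*m)
r(X(12)) + 34387 = (-7 - 4*11) + 34387 = (-7 - 44) + 34387 = -51 + 34387 = 34336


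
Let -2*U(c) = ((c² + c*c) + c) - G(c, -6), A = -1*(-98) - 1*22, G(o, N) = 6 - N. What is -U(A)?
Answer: 5808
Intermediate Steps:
A = 76 (A = 98 - 22 = 76)
U(c) = 6 - c² - c/2 (U(c) = -(((c² + c*c) + c) - (6 - 1*(-6)))/2 = -(((c² + c²) + c) - (6 + 6))/2 = -((2*c² + c) - 1*12)/2 = -((c + 2*c²) - 12)/2 = -(-12 + c + 2*c²)/2 = 6 - c² - c/2)
-U(A) = -(6 - 1*76² - ½*76) = -(6 - 1*5776 - 38) = -(6 - 5776 - 38) = -1*(-5808) = 5808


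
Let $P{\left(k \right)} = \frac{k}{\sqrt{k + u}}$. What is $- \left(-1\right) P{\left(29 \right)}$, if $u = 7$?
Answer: $\frac{29}{6} \approx 4.8333$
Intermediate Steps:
$P{\left(k \right)} = \frac{k}{\sqrt{7 + k}}$ ($P{\left(k \right)} = \frac{k}{\sqrt{k + 7}} = \frac{k}{\sqrt{7 + k}}$)
$- \left(-1\right) P{\left(29 \right)} = - \left(-1\right) \frac{29}{\sqrt{7 + 29}} = - \left(-1\right) \frac{29}{6} = - \left(-1\right) 29 \cdot \frac{1}{6} = - \frac{\left(-1\right) 29}{6} = \left(-1\right) \left(- \frac{29}{6}\right) = \frac{29}{6}$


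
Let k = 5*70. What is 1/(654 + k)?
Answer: 1/1004 ≈ 0.00099602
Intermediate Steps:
k = 350
1/(654 + k) = 1/(654 + 350) = 1/1004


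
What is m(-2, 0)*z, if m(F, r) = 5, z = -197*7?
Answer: -6895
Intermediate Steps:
z = -1379
m(-2, 0)*z = 5*(-1379) = -6895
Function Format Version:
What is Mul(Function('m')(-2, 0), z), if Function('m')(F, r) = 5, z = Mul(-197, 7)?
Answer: -6895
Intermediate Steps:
z = -1379
Mul(Function('m')(-2, 0), z) = Mul(5, -1379) = -6895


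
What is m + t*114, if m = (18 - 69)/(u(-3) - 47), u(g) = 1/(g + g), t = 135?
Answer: 4355676/283 ≈ 15391.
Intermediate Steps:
u(g) = 1/(2*g)
m = 306/283 (m = (18 - 69)/((½)/(-3) - 47) = -51/((½)*(-⅓) - 47) = -51/(-⅙ - 47) = -51/(-283/6) = -51*(-6/283) = 306/283 ≈ 1.0813)
m + t*114 = 306/283 + 135*114 = 306/283 + 15390 = 4355676/283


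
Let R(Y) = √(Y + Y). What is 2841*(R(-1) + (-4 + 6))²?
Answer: 5682 + 11364*I*√2 ≈ 5682.0 + 16071.0*I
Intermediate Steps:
R(Y) = √2*√Y (R(Y) = √(2*Y) = √2*√Y)
2841*(R(-1) + (-4 + 6))² = 2841*(√2*√(-1) + (-4 + 6))² = 2841*(√2*I + 2)² = 2841*(I*√2 + 2)² = 2841*(2 + I*√2)²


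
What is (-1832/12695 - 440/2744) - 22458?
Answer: -97792104931/4354385 ≈ -22458.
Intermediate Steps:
(-1832/12695 - 440/2744) - 22458 = (-1832*1/12695 - 440*1/2744) - 22458 = (-1832/12695 - 55/343) - 22458 = -1326601/4354385 - 22458 = -97792104931/4354385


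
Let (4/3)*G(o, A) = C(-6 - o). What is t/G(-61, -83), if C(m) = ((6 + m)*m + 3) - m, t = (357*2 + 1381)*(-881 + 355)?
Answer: -4407880/9909 ≈ -444.84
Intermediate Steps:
t = -1101970 (t = (714 + 1381)*(-526) = 2095*(-526) = -1101970)
C(m) = 3 - m + m*(6 + m) (C(m) = (m*(6 + m) + 3) - m = (3 + m*(6 + m)) - m = 3 - m + m*(6 + m))
G(o, A) = -81/4 - 15*o/4 + 3*(-6 - o)²/4 (G(o, A) = 3*(3 + (-6 - o)² + 5*(-6 - o))/4 = 3*(3 + (-6 - o)² + (-30 - 5*o))/4 = 3*(-27 + (-6 - o)² - 5*o)/4 = -81/4 - 15*o/4 + 3*(-6 - o)²/4)
t/G(-61, -83) = -1101970/(27/4 + (¾)*(-61)² + (21/4)*(-61)) = -1101970/(27/4 + (¾)*3721 - 1281/4) = -1101970/(27/4 + 11163/4 - 1281/4) = -1101970/9909/4 = -1101970*4/9909 = -4407880/9909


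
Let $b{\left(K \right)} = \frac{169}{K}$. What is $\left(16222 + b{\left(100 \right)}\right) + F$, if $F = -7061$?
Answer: $\frac{916269}{100} \approx 9162.7$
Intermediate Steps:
$\left(16222 + b{\left(100 \right)}\right) + F = \left(16222 + \frac{169}{100}\right) - 7061 = \frac{1622369}{100} - 7061 = \frac{916269}{100}$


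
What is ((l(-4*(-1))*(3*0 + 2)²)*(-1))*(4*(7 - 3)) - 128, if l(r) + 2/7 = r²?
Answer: -7936/7 ≈ -1133.7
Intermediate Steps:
l(r) = -2/7 + r²
((l(-4*(-1))*(3*0 + 2)²)*(-1))*(4*(7 - 3)) - 128 = (((-2/7 + (-4*(-1))²)*(3*0 + 2)²)*(-1))*(4*(7 - 3)) - 128 = (((-2/7 + 4²)*(0 + 2)²)*(-1))*(4*4) - 128 = (((-2/7 + 16)*2²)*(-1))*16 - 128 = (((110/7)*4)*(-1))*16 - 128 = ((440/7)*(-1))*16 - 128 = -440/7*16 - 128 = -7040/7 - 128 = -7936/7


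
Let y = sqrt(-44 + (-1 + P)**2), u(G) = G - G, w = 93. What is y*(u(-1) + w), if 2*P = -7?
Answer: 93*I*sqrt(95)/2 ≈ 453.23*I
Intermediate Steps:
P = -7/2 (P = (1/2)*(-7) = -7/2 ≈ -3.5000)
u(G) = 0
y = I*sqrt(95)/2 (y = sqrt(-44 + (-1 - 7/2)**2) = sqrt(-44 + (-9/2)**2) = sqrt(-44 + 81/4) = sqrt(-95/4) = I*sqrt(95)/2 ≈ 4.8734*I)
y*(u(-1) + w) = (I*sqrt(95)/2)*(0 + 93) = (I*sqrt(95)/2)*93 = 93*I*sqrt(95)/2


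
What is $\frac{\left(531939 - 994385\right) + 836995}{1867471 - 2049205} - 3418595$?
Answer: $- \frac{88753616897}{25962} \approx -3.4186 \cdot 10^{6}$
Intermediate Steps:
$\frac{\left(531939 - 994385\right) + 836995}{1867471 - 2049205} - 3418595 = \frac{-462446 + 836995}{-181734} - 3418595 = 374549 \left(- \frac{1}{181734}\right) - 3418595 = - \frac{53507}{25962} - 3418595 = - \frac{88753616897}{25962}$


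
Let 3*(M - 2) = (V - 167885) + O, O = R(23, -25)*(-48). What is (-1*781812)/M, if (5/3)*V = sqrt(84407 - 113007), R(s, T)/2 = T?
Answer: 388120403844/27383309737 + 14072616*I*sqrt(286)/27383309737 ≈ 14.174 + 0.008691*I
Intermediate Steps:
R(s, T) = 2*T
O = 2400 (O = (2*(-25))*(-48) = -50*(-48) = 2400)
V = 6*I*sqrt(286) (V = 3*sqrt(84407 - 113007)/5 = 3*sqrt(-28600)/5 = 3*(10*I*sqrt(286))/5 = 6*I*sqrt(286) ≈ 101.47*I)
M = -165479/3 + 2*I*sqrt(286) (M = 2 + ((6*I*sqrt(286) - 167885) + 2400)/3 = 2 + ((-167885 + 6*I*sqrt(286)) + 2400)/3 = 2 + (-165485 + 6*I*sqrt(286))/3 = 2 + (-165485/3 + 2*I*sqrt(286)) = -165479/3 + 2*I*sqrt(286) ≈ -55160.0 + 33.823*I)
(-1*781812)/M = (-1*781812)/(-165479/3 + 2*I*sqrt(286)) = -781812/(-165479/3 + 2*I*sqrt(286))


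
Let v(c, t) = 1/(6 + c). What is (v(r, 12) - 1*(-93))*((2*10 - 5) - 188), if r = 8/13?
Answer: -1385903/86 ≈ -16115.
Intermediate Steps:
r = 8/13 (r = 8*(1/13) = 8/13 ≈ 0.61539)
(v(r, 12) - 1*(-93))*((2*10 - 5) - 188) = (1/(6 + 8/13) - 1*(-93))*((2*10 - 5) - 188) = (1/(86/13) + 93)*((20 - 5) - 188) = (13/86 + 93)*(15 - 188) = (8011/86)*(-173) = -1385903/86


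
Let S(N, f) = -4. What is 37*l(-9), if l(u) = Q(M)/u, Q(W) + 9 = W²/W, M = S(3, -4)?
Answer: 481/9 ≈ 53.444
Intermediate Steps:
M = -4
Q(W) = -9 + W (Q(W) = -9 + W²/W = -9 + W)
l(u) = -13/u (l(u) = (-9 - 4)/u = -13/u)
37*l(-9) = 37*(-13/(-9)) = 37*(-13*(-⅑)) = 37*(13/9) = 481/9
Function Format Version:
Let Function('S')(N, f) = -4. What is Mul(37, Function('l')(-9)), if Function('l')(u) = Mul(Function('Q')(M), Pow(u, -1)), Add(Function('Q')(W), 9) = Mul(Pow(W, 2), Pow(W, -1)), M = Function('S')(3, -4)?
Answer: Rational(481, 9) ≈ 53.444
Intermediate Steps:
M = -4
Function('Q')(W) = Add(-9, W) (Function('Q')(W) = Add(-9, Mul(Pow(W, 2), Pow(W, -1))) = Add(-9, W))
Function('l')(u) = Mul(-13, Pow(u, -1)) (Function('l')(u) = Mul(Add(-9, -4), Pow(u, -1)) = Mul(-13, Pow(u, -1)))
Mul(37, Function('l')(-9)) = Mul(37, Mul(-13, Pow(-9, -1))) = Mul(37, Mul(-13, Rational(-1, 9))) = Mul(37, Rational(13, 9)) = Rational(481, 9)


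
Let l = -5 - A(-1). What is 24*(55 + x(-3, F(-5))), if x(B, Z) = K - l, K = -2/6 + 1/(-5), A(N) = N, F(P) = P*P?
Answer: 7016/5 ≈ 1403.2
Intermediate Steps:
F(P) = P²
K = -8/15 (K = -2*⅙ + 1*(-⅕) = -⅓ - ⅕ = -8/15 ≈ -0.53333)
l = -4 (l = -5 - 1*(-1) = -5 + 1 = -4)
x(B, Z) = 52/15 (x(B, Z) = -8/15 - 1*(-4) = -8/15 + 4 = 52/15)
24*(55 + x(-3, F(-5))) = 24*(55 + 52/15) = 24*(877/15) = 7016/5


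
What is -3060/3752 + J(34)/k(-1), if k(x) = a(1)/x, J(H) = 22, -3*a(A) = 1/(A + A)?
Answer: 123051/938 ≈ 131.18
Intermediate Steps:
a(A) = -1/(6*A) (a(A) = -1/(3*(A + A)) = -1/(2*A)/3 = -1/(6*A))
k(x) = -1/(6*x) (k(x) = (-⅙/1)/x = (-⅙*1)/x = -1/(6*x))
-3060/3752 + J(34)/k(-1) = -3060/3752 + 22/((-⅙/(-1))) = -3060*1/3752 + 22/((-⅙*(-1))) = -765/938 + 22/(⅙) = -765/938 + 22*6 = -765/938 + 132 = 123051/938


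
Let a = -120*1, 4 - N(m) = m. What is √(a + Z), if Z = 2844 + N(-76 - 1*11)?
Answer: √2815 ≈ 53.057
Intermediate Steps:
N(m) = 4 - m
Z = 2935 (Z = 2844 + (4 - (-76 - 1*11)) = 2844 + (4 - (-76 - 11)) = 2844 + (4 - 1*(-87)) = 2844 + (4 + 87) = 2844 + 91 = 2935)
a = -120
√(a + Z) = √(-120 + 2935) = √2815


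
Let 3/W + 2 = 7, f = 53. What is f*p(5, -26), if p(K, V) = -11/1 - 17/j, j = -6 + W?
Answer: -11236/27 ≈ -416.15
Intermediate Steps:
W = ⅗ (W = 3/(-2 + 7) = 3/5 = 3*(⅕) = ⅗ ≈ 0.60000)
j = -27/5 (j = -6 + ⅗ = -27/5 ≈ -5.4000)
p(K, V) = -212/27 (p(K, V) = -11/1 - 17/(-27/5) = -11*1 - 17*(-5/27) = -11 + 85/27 = -212/27)
f*p(5, -26) = 53*(-212/27) = -11236/27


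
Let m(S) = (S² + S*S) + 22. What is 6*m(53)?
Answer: 33840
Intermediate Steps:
m(S) = 22 + 2*S² (m(S) = (S² + S²) + 22 = 2*S² + 22 = 22 + 2*S²)
6*m(53) = 6*(22 + 2*53²) = 6*(22 + 2*2809) = 6*(22 + 5618) = 6*5640 = 33840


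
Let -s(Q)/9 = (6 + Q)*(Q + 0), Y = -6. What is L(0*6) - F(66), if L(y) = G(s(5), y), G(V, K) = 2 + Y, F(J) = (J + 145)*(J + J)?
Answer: -27856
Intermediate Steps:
F(J) = 2*J*(145 + J) (F(J) = (145 + J)*(2*J) = 2*J*(145 + J))
s(Q) = -9*Q*(6 + Q) (s(Q) = -9*(6 + Q)*(Q + 0) = -9*(6 + Q)*Q = -9*Q*(6 + Q))
G(V, K) = -4 (G(V, K) = 2 - 6 = -4)
L(y) = -4
L(0*6) - F(66) = -4 - 2*66*(145 + 66) = -4 - 2*66*211 = -4 - 1*27852 = -4 - 27852 = -27856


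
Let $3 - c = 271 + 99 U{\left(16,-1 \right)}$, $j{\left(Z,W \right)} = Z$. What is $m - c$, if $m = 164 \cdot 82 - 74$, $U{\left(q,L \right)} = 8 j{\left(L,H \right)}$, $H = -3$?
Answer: $12850$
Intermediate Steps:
$U{\left(q,L \right)} = 8 L$
$c = 524$ ($c = 3 - \left(271 + 99 \cdot 8 \left(-1\right)\right) = 3 - \left(271 + 99 \left(-8\right)\right) = 3 - \left(271 - 792\right) = 3 - -521 = 3 + 521 = 524$)
$m = 13374$ ($m = 13448 - 74 = 13374$)
$m - c = 13374 - 524 = 12850$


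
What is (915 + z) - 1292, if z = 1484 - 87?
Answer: 1020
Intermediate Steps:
z = 1397
(915 + z) - 1292 = (915 + 1397) - 1292 = 2312 - 1292 = 1020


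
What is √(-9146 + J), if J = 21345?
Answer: √12199 ≈ 110.45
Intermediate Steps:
√(-9146 + J) = √(-9146 + 21345) = √12199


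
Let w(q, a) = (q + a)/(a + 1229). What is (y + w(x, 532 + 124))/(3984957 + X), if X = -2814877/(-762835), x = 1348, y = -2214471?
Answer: -636856740708177/1146030042965444 ≈ -0.55571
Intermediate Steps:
X = 2814877/762835 (X = -2814877*(-1/762835) = 2814877/762835 ≈ 3.6900)
w(q, a) = (a + q)/(1229 + a)
(y + w(x, 532 + 124))/(3984957 + X) = (-2214471 + ((532 + 124) + 1348)/(1229 + (532 + 124)))/(3984957 + 2814877/762835) = (-2214471 + (656 + 1348)/(1229 + 656))/(3039867487972/762835) = (-2214471 + 2004/1885)*(762835/3039867487972) = -4174275831/1885*762835/3039867487972 = -636856740708177/1146030042965444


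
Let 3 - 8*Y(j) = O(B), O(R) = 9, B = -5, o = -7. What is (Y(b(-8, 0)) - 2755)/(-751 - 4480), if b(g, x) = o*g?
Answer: 11023/20924 ≈ 0.52681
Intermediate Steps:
b(g, x) = -7*g
Y(j) = -¾ (Y(j) = 3/8 - ⅛*9 = 3/8 - 9/8 = -¾)
(Y(b(-8, 0)) - 2755)/(-751 - 4480) = (-¾ - 2755)/(-751 - 4480) = -11023/4/(-5231) = -11023/4*(-1/5231) = 11023/20924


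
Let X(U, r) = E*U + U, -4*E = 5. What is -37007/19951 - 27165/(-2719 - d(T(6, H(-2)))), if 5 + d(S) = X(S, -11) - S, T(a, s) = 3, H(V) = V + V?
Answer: 1766682773/216288791 ≈ 8.1682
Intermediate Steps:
H(V) = 2*V
E = -5/4 (E = -¼*5 = -5/4 ≈ -1.2500)
X(U, r) = -U/4 (X(U, r) = -5*U/4 + U = -U/4)
d(S) = -5 - 5*S/4 (d(S) = -5 + (-S/4 - S) = -5 - 5*S/4)
-37007/19951 - 27165/(-2719 - d(T(6, H(-2)))) = -37007/19951 - 27165/(-2719 - (-5 - 5/4*3)) = -37007*1/19951 - 27165/(-2719 - (-5 - 15/4)) = -37007/19951 - 27165/(-2719 - 1*(-35/4)) = -37007/19951 - 27165/(-2719 + 35/4) = -37007/19951 - 27165/(-10841/4) = -37007/19951 - 27165*(-4/10841) = -37007/19951 + 108660/10841 = 1766682773/216288791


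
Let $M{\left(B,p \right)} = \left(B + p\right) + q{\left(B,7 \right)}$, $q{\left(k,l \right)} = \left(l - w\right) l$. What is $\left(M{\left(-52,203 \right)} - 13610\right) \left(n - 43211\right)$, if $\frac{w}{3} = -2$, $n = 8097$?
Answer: $469403952$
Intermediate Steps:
$w = -6$ ($w = 3 \left(-2\right) = -6$)
$q{\left(k,l \right)} = l \left(6 + l\right)$ ($q{\left(k,l \right)} = \left(l - -6\right) l = \left(l + 6\right) l = \left(6 + l\right) l = l \left(6 + l\right)$)
$M{\left(B,p \right)} = 91 + B + p$ ($M{\left(B,p \right)} = \left(B + p\right) + 7 \left(6 + 7\right) = \left(B + p\right) + 7 \cdot 13 = \left(B + p\right) + 91 = 91 + B + p$)
$\left(M{\left(-52,203 \right)} - 13610\right) \left(n - 43211\right) = \left(\left(91 - 52 + 203\right) - 13610\right) \left(8097 - 43211\right) = \left(242 - 13610\right) \left(-35114\right) = \left(-13368\right) \left(-35114\right) = 469403952$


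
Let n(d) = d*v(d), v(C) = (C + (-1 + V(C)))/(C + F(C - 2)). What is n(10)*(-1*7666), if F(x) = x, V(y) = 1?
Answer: -383300/9 ≈ -42589.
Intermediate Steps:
v(C) = C/(-2 + 2*C) (v(C) = (C + (-1 + 1))/(C + (C - 2)) = (C + 0)/(C + (-2 + C)) = C/(-2 + 2*C))
n(d) = d**2/(2*(-1 + d)) (n(d) = d*(d/(2*(-1 + d))) = d**2/(2*(-1 + d)))
n(10)*(-1*7666) = ((1/2)*10**2/(-1 + 10))*(-1*7666) = ((1/2)*100/9)*(-7666) = ((1/2)*100*(1/9))*(-7666) = (50/9)*(-7666) = -383300/9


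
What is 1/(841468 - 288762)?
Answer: 1/552706 ≈ 1.8093e-6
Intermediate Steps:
1/(841468 - 288762) = 1/552706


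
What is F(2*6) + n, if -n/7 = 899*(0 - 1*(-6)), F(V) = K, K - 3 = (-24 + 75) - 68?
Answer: -37772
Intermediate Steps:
K = -14 (K = 3 + ((-24 + 75) - 68) = 3 + (51 - 68) = 3 - 17 = -14)
F(V) = -14
n = -37758 (n = -6293*(0 - 1*(-6)) = -6293*(0 + 6) = -6293*6 = -7*5394 = -37758)
F(2*6) + n = -14 - 37758 = -37772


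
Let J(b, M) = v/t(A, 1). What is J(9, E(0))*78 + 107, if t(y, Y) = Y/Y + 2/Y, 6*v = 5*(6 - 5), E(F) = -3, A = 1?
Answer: 386/3 ≈ 128.67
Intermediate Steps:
v = ⅚ (v = (5*(6 - 5))/6 = (5*1)/6 = (⅙)*5 = ⅚ ≈ 0.83333)
t(y, Y) = 1 + 2/Y
J(b, M) = 5/18 (J(b, M) = 5/(6*(((2 + 1)/1))) = 5/(6*((1*3))) = (⅚)/3 = (⅚)*(⅓) = 5/18)
J(9, E(0))*78 + 107 = (5/18)*78 + 107 = 65/3 + 107 = 386/3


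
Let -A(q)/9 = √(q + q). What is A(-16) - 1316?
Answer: -1316 - 36*I*√2 ≈ -1316.0 - 50.912*I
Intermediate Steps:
A(q) = -9*√2*√q (A(q) = -9*√(q + q) = -9*√2*√q)
A(-16) - 1316 = -9*√2*√(-16) - 1316 = -9*√2*4*I - 1316 = -36*I*√2 - 1316 = -1316 - 36*I*√2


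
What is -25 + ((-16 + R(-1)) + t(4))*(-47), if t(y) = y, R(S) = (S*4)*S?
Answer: 351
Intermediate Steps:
R(S) = 4*S**2 (R(S) = (4*S)*S = 4*S**2)
-25 + ((-16 + R(-1)) + t(4))*(-47) = -25 + ((-16 + 4*(-1)**2) + 4)*(-47) = -25 + ((-16 + 4*1) + 4)*(-47) = -25 + ((-16 + 4) + 4)*(-47) = -25 + (-12 + 4)*(-47) = -25 - 8*(-47) = -25 + 376 = 351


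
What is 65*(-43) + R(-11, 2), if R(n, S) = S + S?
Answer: -2791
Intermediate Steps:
R(n, S) = 2*S
65*(-43) + R(-11, 2) = 65*(-43) + 2*2 = -2795 + 4 = -2791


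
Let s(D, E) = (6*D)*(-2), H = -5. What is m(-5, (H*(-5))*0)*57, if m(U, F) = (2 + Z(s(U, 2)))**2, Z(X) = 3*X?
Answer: 1888068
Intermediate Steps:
s(D, E) = -12*D
m(U, F) = (2 - 36*U)**2 (m(U, F) = (2 + 3*(-12*U))**2 = (2 - 36*U)**2)
m(-5, (H*(-5))*0)*57 = (4*(1 - 18*(-5))**2)*57 = (4*(1 + 90)**2)*57 = (4*91**2)*57 = (4*8281)*57 = 33124*57 = 1888068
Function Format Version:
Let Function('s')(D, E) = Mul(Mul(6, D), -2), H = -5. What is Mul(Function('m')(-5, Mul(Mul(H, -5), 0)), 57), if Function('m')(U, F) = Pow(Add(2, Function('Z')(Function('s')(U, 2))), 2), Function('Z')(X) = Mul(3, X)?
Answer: 1888068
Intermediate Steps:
Function('s')(D, E) = Mul(-12, D)
Function('m')(U, F) = Pow(Add(2, Mul(-36, U)), 2) (Function('m')(U, F) = Pow(Add(2, Mul(3, Mul(-12, U))), 2) = Pow(Add(2, Mul(-36, U)), 2))
Mul(Function('m')(-5, Mul(Mul(H, -5), 0)), 57) = Mul(Mul(4, Pow(Add(1, Mul(-18, -5)), 2)), 57) = Mul(Mul(4, Pow(Add(1, 90), 2)), 57) = Mul(Mul(4, Pow(91, 2)), 57) = Mul(Mul(4, 8281), 57) = Mul(33124, 57) = 1888068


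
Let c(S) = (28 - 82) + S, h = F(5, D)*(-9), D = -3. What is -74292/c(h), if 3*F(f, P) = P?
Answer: 24764/15 ≈ 1650.9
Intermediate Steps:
F(f, P) = P/3
h = 9 (h = ((⅓)*(-3))*(-9) = -1*(-9) = 9)
c(S) = -54 + S
-74292/c(h) = -74292/(-54 + 9) = -74292/(-45) = -74292*(-1/45) = 24764/15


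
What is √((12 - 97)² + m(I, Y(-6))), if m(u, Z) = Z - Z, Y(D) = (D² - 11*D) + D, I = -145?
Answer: 85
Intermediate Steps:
Y(D) = D² - 10*D
m(u, Z) = 0
√((12 - 97)² + m(I, Y(-6))) = √((12 - 97)² + 0) = √((-85)² + 0) = √(7225 + 0) = √7225 = 85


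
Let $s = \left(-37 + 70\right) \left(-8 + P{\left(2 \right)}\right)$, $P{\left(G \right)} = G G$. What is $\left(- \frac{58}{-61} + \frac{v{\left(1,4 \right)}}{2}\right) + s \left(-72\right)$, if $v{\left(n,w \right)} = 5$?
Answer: $\frac{1159909}{122} \approx 9507.5$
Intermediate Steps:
$P{\left(G \right)} = G^{2}$
$s = -132$ ($s = \left(-37 + 70\right) \left(-8 + 2^{2}\right) = 33 \left(-8 + 4\right) = 33 \left(-4\right) = -132$)
$\left(- \frac{58}{-61} + \frac{v{\left(1,4 \right)}}{2}\right) + s \left(-72\right) = \left(- \frac{58}{-61} + \frac{5}{2}\right) - -9504 = \left(\left(-58\right) \left(- \frac{1}{61}\right) + 5 \cdot \frac{1}{2}\right) + 9504 = \left(\frac{58}{61} + \frac{5}{2}\right) + 9504 = \frac{421}{122} + 9504 = \frac{1159909}{122}$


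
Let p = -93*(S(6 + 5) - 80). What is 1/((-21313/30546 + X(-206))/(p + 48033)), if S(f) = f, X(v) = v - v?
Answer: -1663229700/21313 ≈ -78038.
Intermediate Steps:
X(v) = 0
p = 6417 (p = -93*((6 + 5) - 80) = -93*(11 - 80) = -93*(-69) = 6417)
1/((-21313/30546 + X(-206))/(p + 48033)) = 1/((-21313/30546 + 0)/(6417 + 48033)) = 1/((-21313*1/30546 + 0)/54450) = 1/((-21313/30546 + 0)*(1/54450)) = 1/(-21313/30546*1/54450) = 1/(-21313/1663229700) = -1663229700/21313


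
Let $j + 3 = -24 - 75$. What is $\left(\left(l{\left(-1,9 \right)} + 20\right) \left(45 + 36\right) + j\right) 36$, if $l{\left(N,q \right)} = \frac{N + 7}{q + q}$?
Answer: $55620$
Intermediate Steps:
$l{\left(N,q \right)} = \frac{7 + N}{2 q}$
$j = -102$ ($j = -3 - 99 = -102$)
$\left(\left(l{\left(-1,9 \right)} + 20\right) \left(45 + 36\right) + j\right) 36 = \left(\left(\frac{7 - 1}{2 \cdot 9} + 20\right) \left(45 + 36\right) - 102\right) 36 = \left(\left(\frac{1}{2} \cdot \frac{1}{9} \cdot 6 + 20\right) 81 - 102\right) 36 = \left(\left(\frac{1}{3} + 20\right) 81 - 102\right) 36 = \left(\frac{61}{3} \cdot 81 - 102\right) 36 = \left(1647 - 102\right) 36 = 1545 \cdot 36 = 55620$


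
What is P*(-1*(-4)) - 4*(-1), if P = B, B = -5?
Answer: -16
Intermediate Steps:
P = -5
P*(-1*(-4)) - 4*(-1) = -(-5)*(-4) - 4*(-1) = -5*4 + 4 = -20 + 4 = -16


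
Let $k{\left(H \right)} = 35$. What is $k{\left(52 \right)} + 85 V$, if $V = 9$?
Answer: $800$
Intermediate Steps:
$k{\left(52 \right)} + 85 V = 35 + 85 \cdot 9 = 35 + 765 = 800$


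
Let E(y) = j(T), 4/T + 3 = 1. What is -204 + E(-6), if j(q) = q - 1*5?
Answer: -211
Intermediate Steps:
T = -2 (T = 4/(-3 + 1) = 4/(-2) = 4*(-1/2) = -2)
j(q) = -5 + q (j(q) = q - 5 = -5 + q)
E(y) = -7 (E(y) = -5 - 2 = -7)
-204 + E(-6) = -204 - 7 = -211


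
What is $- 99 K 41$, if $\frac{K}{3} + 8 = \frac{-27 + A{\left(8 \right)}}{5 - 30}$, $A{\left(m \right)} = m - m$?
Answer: $\frac{2106621}{25} \approx 84265.0$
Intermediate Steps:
$A{\left(m \right)} = 0$
$K = - \frac{519}{25}$ ($K = -24 + 3 \frac{-27 + 0}{5 - 30} = -24 + 3 \left(- \frac{27}{-25}\right) = -24 + 3 \left(\left(-27\right) \left(- \frac{1}{25}\right)\right) = -24 + 3 \cdot \frac{27}{25} = -24 + \frac{81}{25} = - \frac{519}{25} \approx -20.76$)
$- 99 K 41 = \left(-99\right) \left(- \frac{519}{25}\right) 41 = \frac{51381}{25} \cdot 41 = \frac{2106621}{25}$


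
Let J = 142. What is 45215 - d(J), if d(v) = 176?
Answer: 45039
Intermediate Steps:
45215 - d(J) = 45215 - 1*176 = 45215 - 176 = 45039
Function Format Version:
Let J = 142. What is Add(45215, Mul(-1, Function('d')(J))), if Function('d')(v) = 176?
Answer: 45039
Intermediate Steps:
Add(45215, Mul(-1, Function('d')(J))) = Add(45215, Mul(-1, 176)) = Add(45215, -176) = 45039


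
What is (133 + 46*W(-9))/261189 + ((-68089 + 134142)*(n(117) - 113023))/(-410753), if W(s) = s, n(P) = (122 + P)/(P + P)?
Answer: 3899781779669057/214568330634 ≈ 18175.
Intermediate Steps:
n(P) = (122 + P)/(2*P) (n(P) = (122 + P)/((2*P)) = (122 + P)*(1/(2*P)) = (122 + P)/(2*P))
(133 + 46*W(-9))/261189 + ((-68089 + 134142)*(n(117) - 113023))/(-410753) = (133 + 46*(-9))/261189 + ((-68089 + 134142)*((1/2)*(122 + 117)/117 - 113023))/(-410753) = (133 - 414)*(1/261189) + (66053*((1/2)*(1/117)*239 - 113023))*(-1/410753) = -281*1/261189 + (66053*(239/234 - 113023))*(-1/410753) = -281/261189 + (66053*(-26447143/234))*(-1/410753) = -281/261189 - 134377933583/18*(-1/410753) = -281/261189 + 134377933583/7393554 = 3899781779669057/214568330634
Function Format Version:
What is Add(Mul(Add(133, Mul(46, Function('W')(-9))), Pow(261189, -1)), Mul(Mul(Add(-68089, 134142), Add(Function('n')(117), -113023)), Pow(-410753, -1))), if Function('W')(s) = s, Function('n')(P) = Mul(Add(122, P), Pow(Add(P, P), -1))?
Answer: Rational(3899781779669057, 214568330634) ≈ 18175.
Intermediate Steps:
Function('n')(P) = Mul(Rational(1, 2), Pow(P, -1), Add(122, P)) (Function('n')(P) = Mul(Add(122, P), Pow(Mul(2, P), -1)) = Mul(Add(122, P), Mul(Rational(1, 2), Pow(P, -1))) = Mul(Rational(1, 2), Pow(P, -1), Add(122, P)))
Add(Mul(Add(133, Mul(46, Function('W')(-9))), Pow(261189, -1)), Mul(Mul(Add(-68089, 134142), Add(Function('n')(117), -113023)), Pow(-410753, -1))) = Add(Mul(Add(133, Mul(46, -9)), Pow(261189, -1)), Mul(Mul(Add(-68089, 134142), Add(Mul(Rational(1, 2), Pow(117, -1), Add(122, 117)), -113023)), Pow(-410753, -1))) = Add(Mul(Add(133, -414), Rational(1, 261189)), Mul(Mul(66053, Add(Mul(Rational(1, 2), Rational(1, 117), 239), -113023)), Rational(-1, 410753))) = Add(Mul(-281, Rational(1, 261189)), Mul(Mul(66053, Add(Rational(239, 234), -113023)), Rational(-1, 410753))) = Add(Rational(-281, 261189), Mul(Mul(66053, Rational(-26447143, 234)), Rational(-1, 410753))) = Add(Rational(-281, 261189), Mul(Rational(-134377933583, 18), Rational(-1, 410753))) = Add(Rational(-281, 261189), Rational(134377933583, 7393554)) = Rational(3899781779669057, 214568330634)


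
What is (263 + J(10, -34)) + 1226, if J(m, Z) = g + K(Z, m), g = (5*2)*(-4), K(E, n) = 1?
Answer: 1450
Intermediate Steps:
g = -40 (g = 10*(-4) = -40)
J(m, Z) = -39 (J(m, Z) = -40 + 1 = -39)
(263 + J(10, -34)) + 1226 = (263 - 39) + 1226 = 224 + 1226 = 1450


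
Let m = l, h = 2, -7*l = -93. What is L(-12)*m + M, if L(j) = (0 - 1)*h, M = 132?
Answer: 738/7 ≈ 105.43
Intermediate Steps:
l = 93/7 (l = -⅐*(-93) = 93/7 ≈ 13.286)
m = 93/7 ≈ 13.286
L(j) = -2 (L(j) = (0 - 1)*2 = -1*2 = -2)
L(-12)*m + M = -2*93/7 + 132 = -186/7 + 132 = 738/7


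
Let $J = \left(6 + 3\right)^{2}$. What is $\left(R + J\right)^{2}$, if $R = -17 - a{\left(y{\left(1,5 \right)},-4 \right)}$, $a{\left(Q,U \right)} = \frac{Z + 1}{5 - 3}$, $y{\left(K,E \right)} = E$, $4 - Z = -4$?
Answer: $\frac{14161}{4} \approx 3540.3$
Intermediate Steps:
$Z = 8$ ($Z = 4 - -4 = 4 + 4 = 8$)
$a{\left(Q,U \right)} = \frac{9}{2}$ ($a{\left(Q,U \right)} = \frac{8 + 1}{5 - 3} = \frac{9}{2}$)
$R = - \frac{43}{2}$ ($R = -17 - \frac{9}{2} = - \frac{43}{2} \approx -21.5$)
$J = 81$ ($J = 9^{2} = 81$)
$\left(R + J\right)^{2} = \left(- \frac{43}{2} + 81\right)^{2} = \left(\frac{119}{2}\right)^{2} = \frac{14161}{4}$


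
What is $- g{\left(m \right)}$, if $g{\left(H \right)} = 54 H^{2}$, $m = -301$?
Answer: $-4892454$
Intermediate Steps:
$- g{\left(m \right)} = - 54 \left(-301\right)^{2} = - 54 \cdot 90601 = \left(-1\right) 4892454 = -4892454$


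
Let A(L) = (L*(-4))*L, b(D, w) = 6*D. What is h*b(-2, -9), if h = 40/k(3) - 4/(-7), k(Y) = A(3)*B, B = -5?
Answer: -200/21 ≈ -9.5238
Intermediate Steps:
A(L) = -4*L² (A(L) = (-4*L)*L = -4*L²)
k(Y) = 180 (k(Y) = -4*3²*(-5) = -4*9*(-5) = -36*(-5) = 180)
h = 50/63 (h = 40/180 - 4/(-7) = 40*(1/180) - 4*(-⅐) = 2/9 + 4/7 = 50/63 ≈ 0.79365)
h*b(-2, -9) = 50*(6*(-2))/63 = (50/63)*(-12) = -200/21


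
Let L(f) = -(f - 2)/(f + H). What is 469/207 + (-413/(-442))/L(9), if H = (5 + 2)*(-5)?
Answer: 20186/3519 ≈ 5.7363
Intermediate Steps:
H = -35 (H = 7*(-5) = -35)
L(f) = -(-2 + f)/(-35 + f) (L(f) = -(f - 2)/(f - 35) = -(-2 + f)/(-35 + f))
469/207 + (-413/(-442))/L(9) = 469/207 + (-413/(-442))/(((2 - 1*9)/(-35 + 9))) = 469*(1/207) + (-413*(-1/442))/(((2 - 9)/(-26))) = 469/207 + 413/(442*((-1/26*(-7)))) = 469/207 + 413/(442*(7/26)) = 469/207 + (413/442)*(26/7) = 469/207 + 59/17 = 20186/3519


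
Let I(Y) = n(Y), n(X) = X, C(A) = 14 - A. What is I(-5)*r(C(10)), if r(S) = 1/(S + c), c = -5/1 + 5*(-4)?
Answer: 5/21 ≈ 0.23810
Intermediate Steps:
I(Y) = Y
c = -25 (c = -5*1 - 20 = -5 - 20 = -25)
r(S) = 1/(-25 + S) (r(S) = 1/(S - 25) = 1/(-25 + S))
I(-5)*r(C(10)) = -5/(-25 + (14 - 1*10)) = -5/(-25 + (14 - 10)) = -5/(-25 + 4) = -5/(-21) = -5*(-1/21) = 5/21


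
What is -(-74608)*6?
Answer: 447648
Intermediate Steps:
-(-74608)*6 = -18652*(-24) = 447648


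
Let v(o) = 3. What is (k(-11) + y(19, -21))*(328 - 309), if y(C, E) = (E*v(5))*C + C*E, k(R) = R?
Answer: -30533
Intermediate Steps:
y(C, E) = 4*C*E (y(C, E) = (E*3)*C + C*E = (3*E)*C + C*E = 3*C*E + C*E = 4*C*E)
(k(-11) + y(19, -21))*(328 - 309) = (-11 + 4*19*(-21))*(328 - 309) = (-11 - 1596)*19 = -1607*19 = -30533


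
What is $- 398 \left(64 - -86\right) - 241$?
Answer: $-59941$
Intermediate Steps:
$- 398 \left(64 - -86\right) - 241 = - 398 \left(64 + \left(-34 + 120\right)\right) - 241 = - 398 \left(64 + 86\right) - 241 = \left(-398\right) 150 - 241 = -59700 - 241 = -59941$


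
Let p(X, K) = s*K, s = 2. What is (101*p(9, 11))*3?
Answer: 6666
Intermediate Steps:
p(X, K) = 2*K
(101*p(9, 11))*3 = (101*(2*11))*3 = (101*22)*3 = 2222*3 = 6666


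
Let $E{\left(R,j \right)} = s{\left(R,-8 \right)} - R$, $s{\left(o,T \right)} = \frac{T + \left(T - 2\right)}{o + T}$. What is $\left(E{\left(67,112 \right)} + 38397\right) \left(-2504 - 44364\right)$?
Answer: $- \frac{105989732336}{59} \approx -1.7964 \cdot 10^{9}$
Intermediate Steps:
$s{\left(o,T \right)} = \frac{-2 + 2 T}{T + o}$ ($s{\left(o,T \right)} = \frac{T + \left(T - 2\right)}{T + o} = \frac{T + \left(-2 + T\right)}{T + o} = \frac{-2 + 2 T}{T + o}$)
$E{\left(R,j \right)} = - R - \frac{18}{-8 + R}$ ($E{\left(R,j \right)} = \frac{2 \left(-1 - 8\right)}{-8 + R} - R = 2 \frac{1}{-8 + R} \left(-9\right) - R = - \frac{18}{-8 + R} - R = - R - \frac{18}{-8 + R}$)
$\left(E{\left(67,112 \right)} + 38397\right) \left(-2504 - 44364\right) = \left(\frac{-18 - 67 \left(-8 + 67\right)}{-8 + 67} + 38397\right) \left(-2504 - 44364\right) = \left(\frac{-18 - 67 \cdot 59}{59} + 38397\right) \left(-46868\right) = \left(\frac{-18 - 3953}{59} + 38397\right) \left(-46868\right) = \left(\frac{1}{59} \left(-3971\right) + 38397\right) \left(-46868\right) = \left(- \frac{3971}{59} + 38397\right) \left(-46868\right) = \frac{2261452}{59} \left(-46868\right) = - \frac{105989732336}{59}$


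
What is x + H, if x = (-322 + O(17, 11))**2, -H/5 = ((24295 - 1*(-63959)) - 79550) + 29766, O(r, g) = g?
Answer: -95629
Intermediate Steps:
H = -192350 (H = -5*(((24295 - 1*(-63959)) - 79550) + 29766) = -5*(((24295 + 63959) - 79550) + 29766) = -5*((88254 - 79550) + 29766) = -5*(8704 + 29766) = -5*38470 = -192350)
x = 96721 (x = (-322 + 11)**2 = (-311)**2 = 96721)
x + H = 96721 - 192350 = -95629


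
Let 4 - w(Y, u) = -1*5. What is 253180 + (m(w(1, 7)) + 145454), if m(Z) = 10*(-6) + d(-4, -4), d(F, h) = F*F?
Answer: 398590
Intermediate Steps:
w(Y, u) = 9 (w(Y, u) = 4 - (-1)*5 = 4 - 1*(-5) = 4 + 5 = 9)
d(F, h) = F²
m(Z) = -44 (m(Z) = 10*(-6) + (-4)² = -60 + 16 = -44)
253180 + (m(w(1, 7)) + 145454) = 253180 + (-44 + 145454) = 253180 + 145410 = 398590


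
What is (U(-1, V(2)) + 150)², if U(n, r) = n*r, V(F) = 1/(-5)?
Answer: 564001/25 ≈ 22560.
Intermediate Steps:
V(F) = -⅕
(U(-1, V(2)) + 150)² = (-1*(-⅕) + 150)² = (⅕ + 150)² = (751/5)² = 564001/25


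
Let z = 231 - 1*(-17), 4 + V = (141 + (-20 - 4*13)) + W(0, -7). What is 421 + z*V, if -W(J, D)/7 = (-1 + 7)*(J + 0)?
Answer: 16541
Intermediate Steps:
W(J, D) = -42*J (W(J, D) = -7*(-1 + 7)*(J + 0) = -42*J)
V = 65 (V = -4 + ((141 + (-20 - 4*13)) - 42*0) = -4 + ((141 + (-20 - 1*52)) + 0) = -4 + ((141 + (-20 - 52)) + 0) = -4 + ((141 - 72) + 0) = -4 + (69 + 0) = -4 + 69 = 65)
z = 248 (z = 231 + 17 = 248)
421 + z*V = 421 + 248*65 = 421 + 16120 = 16541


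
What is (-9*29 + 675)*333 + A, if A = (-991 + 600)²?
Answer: 290743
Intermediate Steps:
A = 152881 (A = (-391)² = 152881)
(-9*29 + 675)*333 + A = (-9*29 + 675)*333 + 152881 = (-261 + 675)*333 + 152881 = 414*333 + 152881 = 137862 + 152881 = 290743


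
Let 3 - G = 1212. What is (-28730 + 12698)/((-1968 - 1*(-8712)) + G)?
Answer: -5344/1845 ≈ -2.8965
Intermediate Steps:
G = -1209 (G = 3 - 1*1212 = 3 - 1212 = -1209)
(-28730 + 12698)/((-1968 - 1*(-8712)) + G) = (-28730 + 12698)/((-1968 - 1*(-8712)) - 1209) = -16032/((-1968 + 8712) - 1209) = -16032/(6744 - 1209) = -16032/5535 = -16032*1/5535 = -5344/1845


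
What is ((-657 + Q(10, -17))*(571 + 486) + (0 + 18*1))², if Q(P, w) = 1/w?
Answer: 139390703155456/289 ≈ 4.8232e+11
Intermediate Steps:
((-657 + Q(10, -17))*(571 + 486) + (0 + 18*1))² = ((-657 + 1/(-17))*(571 + 486) + (0 + 18*1))² = ((-657 - 1/17)*1057 + (0 + 18))² = (-11170/17*1057 + 18)² = (-11806690/17 + 18)² = (-11806384/17)² = 139390703155456/289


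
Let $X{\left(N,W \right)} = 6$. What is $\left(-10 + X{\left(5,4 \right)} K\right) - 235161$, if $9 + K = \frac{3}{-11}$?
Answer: $- \frac{2587493}{11} \approx -2.3523 \cdot 10^{5}$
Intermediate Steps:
$K = - \frac{102}{11}$ ($K = -9 + \frac{3}{-11} = -9 + 3 \left(- \frac{1}{11}\right) = -9 - \frac{3}{11} = - \frac{102}{11} \approx -9.2727$)
$\left(-10 + X{\left(5,4 \right)} K\right) - 235161 = \left(-10 + 6 \left(- \frac{102}{11}\right)\right) - 235161 = \left(-10 - \frac{612}{11}\right) - 235161 = - \frac{722}{11} - 235161 = - \frac{2587493}{11}$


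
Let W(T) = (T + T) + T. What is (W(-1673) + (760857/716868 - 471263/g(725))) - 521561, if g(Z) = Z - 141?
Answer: -18399215522063/34887576 ≈ -5.2739e+5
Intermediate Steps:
W(T) = 3*T (W(T) = 2*T + T = 3*T)
g(Z) = -141 + Z
(W(-1673) + (760857/716868 - 471263/g(725))) - 521561 = (3*(-1673) + (760857/716868 - 471263/(-141 + 725))) - 521561 = (-5019 + (760857*(1/716868) - 471263/584)) - 521561 = (-5019 + (253619/238956 - 471263*1/584)) - 521561 = (-5019 + (253619/238956 - 471263/584)) - 521561 = (-5019 - 28115751983/34887576) - 521561 = -203216495927/34887576 - 521561 = -18399215522063/34887576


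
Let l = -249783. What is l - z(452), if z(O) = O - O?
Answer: -249783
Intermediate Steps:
z(O) = 0
l - z(452) = -249783 - 1*0 = -249783 + 0 = -249783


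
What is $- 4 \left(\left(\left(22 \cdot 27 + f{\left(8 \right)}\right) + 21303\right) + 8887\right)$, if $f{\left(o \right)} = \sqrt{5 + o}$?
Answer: $-123136 - 4 \sqrt{13} \approx -1.2315 \cdot 10^{5}$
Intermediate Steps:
$- 4 \left(\left(\left(22 \cdot 27 + f{\left(8 \right)}\right) + 21303\right) + 8887\right) = - 4 \left(\left(\left(22 \cdot 27 + \sqrt{5 + 8}\right) + 21303\right) + 8887\right) = - 4 \left(\left(\left(594 + \sqrt{13}\right) + 21303\right) + 8887\right) = - 4 \left(\left(21897 + \sqrt{13}\right) + 8887\right) = - 4 \left(30784 + \sqrt{13}\right) = -123136 - 4 \sqrt{13}$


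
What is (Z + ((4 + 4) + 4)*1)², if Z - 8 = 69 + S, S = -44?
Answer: 2025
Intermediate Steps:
Z = 33 (Z = 8 + (69 - 44) = 8 + 25 = 33)
(Z + ((4 + 4) + 4)*1)² = (33 + ((4 + 4) + 4)*1)² = (33 + (8 + 4)*1)² = (33 + 12*1)² = (33 + 12)² = 45² = 2025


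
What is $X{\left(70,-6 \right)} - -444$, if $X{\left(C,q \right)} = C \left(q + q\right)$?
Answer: $-396$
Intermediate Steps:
$X{\left(C,q \right)} = 2 C q$ ($X{\left(C,q \right)} = C 2 q = 2 C q$)
$X{\left(70,-6 \right)} - -444 = 2 \cdot 70 \left(-6\right) - -444 = -840 + 444 = -396$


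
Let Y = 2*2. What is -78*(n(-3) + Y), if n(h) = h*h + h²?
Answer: -1716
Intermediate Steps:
n(h) = 2*h² (n(h) = h² + h² = 2*h²)
Y = 4
-78*(n(-3) + Y) = -78*(2*(-3)² + 4) = -78*(2*9 + 4) = -78*(18 + 4) = -78*22 = -1716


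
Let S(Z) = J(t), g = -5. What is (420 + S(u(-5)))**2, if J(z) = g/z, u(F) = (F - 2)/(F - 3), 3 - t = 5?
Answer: 714025/4 ≈ 1.7851e+5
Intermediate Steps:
t = -2 (t = 3 - 1*5 = 3 - 5 = -2)
u(F) = (-2 + F)/(-3 + F)
J(z) = -5/z
S(Z) = 5/2 (S(Z) = -5/(-2) = -5*(-1/2) = 5/2)
(420 + S(u(-5)))**2 = (420 + 5/2)**2 = (845/2)**2 = 714025/4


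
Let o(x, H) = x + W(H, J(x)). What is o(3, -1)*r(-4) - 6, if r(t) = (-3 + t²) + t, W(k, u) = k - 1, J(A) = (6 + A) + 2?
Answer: 3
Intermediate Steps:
J(A) = 8 + A
W(k, u) = -1 + k
o(x, H) = -1 + H + x (o(x, H) = x + (-1 + H) = -1 + H + x)
r(t) = -3 + t + t²
o(3, -1)*r(-4) - 6 = (-1 - 1 + 3)*(-3 - 4 + (-4)²) - 6 = 1*(-3 - 4 + 16) - 6 = 1*9 - 6 = 9 - 6 = 3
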